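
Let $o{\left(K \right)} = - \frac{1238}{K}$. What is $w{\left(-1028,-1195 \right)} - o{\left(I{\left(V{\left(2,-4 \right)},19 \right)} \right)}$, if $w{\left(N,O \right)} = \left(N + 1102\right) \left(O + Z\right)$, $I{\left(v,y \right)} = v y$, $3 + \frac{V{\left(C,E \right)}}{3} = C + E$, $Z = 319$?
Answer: $- \frac{18476078}{285} \approx -64828.0$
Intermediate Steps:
$V{\left(C,E \right)} = -9 + 3 C + 3 E$ ($V{\left(C,E \right)} = -9 + 3 \left(C + E\right) = -9 + \left(3 C + 3 E\right) = -9 + 3 C + 3 E$)
$w{\left(N,O \right)} = \left(319 + O\right) \left(1102 + N\right)$ ($w{\left(N,O \right)} = \left(N + 1102\right) \left(O + 319\right) = \left(1102 + N\right) \left(319 + O\right) = \left(319 + O\right) \left(1102 + N\right)$)
$w{\left(-1028,-1195 \right)} - o{\left(I{\left(V{\left(2,-4 \right)},19 \right)} \right)} = \left(351538 + 319 \left(-1028\right) + 1102 \left(-1195\right) - -1228460\right) - - \frac{1238}{\left(-9 + 3 \cdot 2 + 3 \left(-4\right)\right) 19} = \left(351538 - 327932 - 1316890 + 1228460\right) - - \frac{1238}{\left(-9 + 6 - 12\right) 19} = -64824 - - \frac{1238}{\left(-15\right) 19} = -64824 - - \frac{1238}{-285} = -64824 - \left(-1238\right) \left(- \frac{1}{285}\right) = -64824 - \frac{1238}{285} = - \frac{18476078}{285}$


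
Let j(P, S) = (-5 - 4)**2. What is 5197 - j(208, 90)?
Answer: 5116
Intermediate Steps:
j(P, S) = 81 (j(P, S) = (-9)**2 = 81)
5197 - j(208, 90) = 5197 - 1*81 = 5197 - 81 = 5116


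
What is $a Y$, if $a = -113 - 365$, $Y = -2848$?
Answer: $1361344$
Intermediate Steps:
$a = -478$
$a Y = \left(-478\right) \left(-2848\right) = 1361344$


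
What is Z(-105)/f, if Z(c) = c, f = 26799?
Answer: -35/8933 ≈ -0.0039181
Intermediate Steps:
Z(-105)/f = -105/26799 = -105*1/26799 = -35/8933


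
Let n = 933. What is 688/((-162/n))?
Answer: -106984/27 ≈ -3962.4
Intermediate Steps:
688/((-162/n)) = 688/((-162/933)) = 688/((-162*1/933)) = 688/(-54/311) = 688*(-311/54) = -106984/27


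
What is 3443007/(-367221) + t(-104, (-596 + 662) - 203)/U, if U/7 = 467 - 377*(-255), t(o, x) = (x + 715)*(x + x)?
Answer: -397727843285/41386663549 ≈ -9.6100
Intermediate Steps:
t(o, x) = 2*x*(715 + x) (t(o, x) = (715 + x)*(2*x) = 2*x*(715 + x))
U = 676214 (U = 7*(467 - 377*(-255)) = 7*(467 + 96135) = 7*96602 = 676214)
3443007/(-367221) + t(-104, (-596 + 662) - 203)/U = 3443007/(-367221) + (2*((-596 + 662) - 203)*(715 + ((-596 + 662) - 203)))/676214 = 3443007*(-1/367221) + (2*(66 - 203)*(715 + (66 - 203)))*(1/676214) = -1147669/122407 + (2*(-137)*(715 - 137))*(1/676214) = -1147669/122407 + (2*(-137)*578)*(1/676214) = -1147669/122407 - 158372*1/676214 = -1147669/122407 - 79186/338107 = -397727843285/41386663549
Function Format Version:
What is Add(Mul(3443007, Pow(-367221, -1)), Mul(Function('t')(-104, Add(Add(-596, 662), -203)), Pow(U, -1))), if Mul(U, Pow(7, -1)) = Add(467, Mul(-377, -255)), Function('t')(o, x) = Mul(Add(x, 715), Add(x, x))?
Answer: Rational(-397727843285, 41386663549) ≈ -9.6100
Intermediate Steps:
Function('t')(o, x) = Mul(2, x, Add(715, x)) (Function('t')(o, x) = Mul(Add(715, x), Mul(2, x)) = Mul(2, x, Add(715, x)))
U = 676214 (U = Mul(7, Add(467, Mul(-377, -255))) = Mul(7, Add(467, 96135)) = Mul(7, 96602) = 676214)
Add(Mul(3443007, Pow(-367221, -1)), Mul(Function('t')(-104, Add(Add(-596, 662), -203)), Pow(U, -1))) = Add(Mul(3443007, Pow(-367221, -1)), Mul(Mul(2, Add(Add(-596, 662), -203), Add(715, Add(Add(-596, 662), -203))), Pow(676214, -1))) = Add(Mul(3443007, Rational(-1, 367221)), Mul(Mul(2, Add(66, -203), Add(715, Add(66, -203))), Rational(1, 676214))) = Add(Rational(-1147669, 122407), Mul(Mul(2, -137, Add(715, -137)), Rational(1, 676214))) = Add(Rational(-1147669, 122407), Mul(Mul(2, -137, 578), Rational(1, 676214))) = Add(Rational(-1147669, 122407), Mul(-158372, Rational(1, 676214))) = Add(Rational(-1147669, 122407), Rational(-79186, 338107)) = Rational(-397727843285, 41386663549)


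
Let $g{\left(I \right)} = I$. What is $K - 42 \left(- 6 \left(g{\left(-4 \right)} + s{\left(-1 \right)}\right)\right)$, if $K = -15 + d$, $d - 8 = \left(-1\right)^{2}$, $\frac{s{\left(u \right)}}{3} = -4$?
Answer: $-4038$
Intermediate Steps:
$s{\left(u \right)} = -12$ ($s{\left(u \right)} = 3 \left(-4\right) = -12$)
$d = 9$ ($d = 8 + \left(-1\right)^{2} = 8 + 1 = 9$)
$K = -6$ ($K = -15 + 9 = -6$)
$K - 42 \left(- 6 \left(g{\left(-4 \right)} + s{\left(-1 \right)}\right)\right) = -6 - 42 \left(- 6 \left(-4 - 12\right)\right) = -6 - 42 \left(\left(-6\right) \left(-16\right)\right) = -6 - 4032 = -4038$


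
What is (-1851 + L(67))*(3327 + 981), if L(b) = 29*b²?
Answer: 552845640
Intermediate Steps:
(-1851 + L(67))*(3327 + 981) = (-1851 + 29*67²)*(3327 + 981) = (-1851 + 29*4489)*4308 = (-1851 + 130181)*4308 = 128330*4308 = 552845640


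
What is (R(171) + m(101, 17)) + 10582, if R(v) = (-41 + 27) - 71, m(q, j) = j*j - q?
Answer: 10685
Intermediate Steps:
m(q, j) = j² - q
R(v) = -85 (R(v) = -14 - 71 = -85)
(R(171) + m(101, 17)) + 10582 = (-85 + (17² - 1*101)) + 10582 = (-85 + (289 - 101)) + 10582 = (-85 + 188) + 10582 = 103 + 10582 = 10685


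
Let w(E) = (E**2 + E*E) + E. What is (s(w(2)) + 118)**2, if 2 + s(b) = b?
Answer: 15876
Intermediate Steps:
w(E) = E + 2*E**2 (w(E) = (E**2 + E**2) + E = 2*E**2 + E = E + 2*E**2)
s(b) = -2 + b
(s(w(2)) + 118)**2 = ((-2 + 2*(1 + 2*2)) + 118)**2 = ((-2 + 2*(1 + 4)) + 118)**2 = ((-2 + 2*5) + 118)**2 = ((-2 + 10) + 118)**2 = (8 + 118)**2 = 126**2 = 15876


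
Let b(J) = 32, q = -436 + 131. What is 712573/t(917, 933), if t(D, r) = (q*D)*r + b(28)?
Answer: -712573/260946073 ≈ -0.0027307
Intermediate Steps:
q = -305
t(D, r) = 32 - 305*D*r (t(D, r) = (-305*D)*r + 32 = -305*D*r + 32 = 32 - 305*D*r)
712573/t(917, 933) = 712573/(32 - 305*917*933) = 712573/(32 - 260946105) = 712573/(-260946073) = 712573*(-1/260946073) = -712573/260946073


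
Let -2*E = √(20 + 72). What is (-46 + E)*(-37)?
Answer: 1702 + 37*√23 ≈ 1879.4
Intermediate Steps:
E = -√23 (E = -√(20 + 72)/2 = -√23 ≈ -4.7958)
(-46 + E)*(-37) = (-46 - √23)*(-37) = 1702 + 37*√23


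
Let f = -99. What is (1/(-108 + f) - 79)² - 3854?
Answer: 102313270/42849 ≈ 2387.8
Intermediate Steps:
(1/(-108 + f) - 79)² - 3854 = (1/(-108 - 99) - 79)² - 3854 = (1/(-207) - 79)² - 3854 = (-1/207 - 79)² - 3854 = (-16354/207)² - 3854 = 267453316/42849 - 3854 = 102313270/42849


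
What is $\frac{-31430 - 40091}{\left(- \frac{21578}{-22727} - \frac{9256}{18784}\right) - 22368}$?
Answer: $\frac{3816574836916}{1193599124523} \approx 3.1975$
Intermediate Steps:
$\frac{-31430 - 40091}{\left(- \frac{21578}{-22727} - \frac{9256}{18784}\right) - 22368} = - \frac{71521}{\left(\left(-21578\right) \left(- \frac{1}{22727}\right) - \frac{1157}{2348}\right) - 22368} = - \frac{71521}{\left(\frac{21578}{22727} - \frac{1157}{2348}\right) - 22368} = - \frac{71521}{\frac{24370005}{53362996} - 22368} = - \frac{71521}{- \frac{1193599124523}{53362996}} = \left(-71521\right) \left(- \frac{53362996}{1193599124523}\right) = \frac{3816574836916}{1193599124523}$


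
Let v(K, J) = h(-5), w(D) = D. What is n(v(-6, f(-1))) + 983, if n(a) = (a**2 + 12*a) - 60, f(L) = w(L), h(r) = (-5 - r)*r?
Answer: 923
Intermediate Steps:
h(r) = r*(-5 - r)
f(L) = L
v(K, J) = 0 (v(K, J) = -1*(-5)*(5 - 5) = -1*(-5)*0 = 0)
n(a) = -60 + a**2 + 12*a
n(v(-6, f(-1))) + 983 = (-60 + 0**2 + 12*0) + 983 = (-60 + 0 + 0) + 983 = -60 + 983 = 923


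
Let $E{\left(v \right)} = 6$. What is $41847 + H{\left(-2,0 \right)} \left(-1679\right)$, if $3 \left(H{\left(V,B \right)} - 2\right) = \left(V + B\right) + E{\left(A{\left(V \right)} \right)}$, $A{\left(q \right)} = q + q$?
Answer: $\frac{108751}{3} \approx 36250.0$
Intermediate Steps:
$A{\left(q \right)} = 2 q$
$H{\left(V,B \right)} = 4 + \frac{B}{3} + \frac{V}{3}$ ($H{\left(V,B \right)} = 2 + \frac{\left(V + B\right) + 6}{3} = 2 + \frac{\left(B + V\right) + 6}{3} = 2 + \frac{6 + B + V}{3} = 2 + \left(2 + \frac{B}{3} + \frac{V}{3}\right) = 4 + \frac{B}{3} + \frac{V}{3}$)
$41847 + H{\left(-2,0 \right)} \left(-1679\right) = 41847 + \left(4 + \frac{1}{3} \cdot 0 + \frac{1}{3} \left(-2\right)\right) \left(-1679\right) = 41847 + \left(4 + 0 - \frac{2}{3}\right) \left(-1679\right) = 41847 + \frac{10}{3} \left(-1679\right) = 41847 - \frac{16790}{3} = \frac{108751}{3}$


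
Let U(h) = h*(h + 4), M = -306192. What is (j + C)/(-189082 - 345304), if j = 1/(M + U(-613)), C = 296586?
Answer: -19908335251/35870660250 ≈ -0.55500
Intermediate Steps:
U(h) = h*(4 + h)
j = 1/67125 (j = 1/(-306192 - 613*(4 - 613)) = 1/(-306192 - 613*(-609)) = 1/(-306192 + 373317) = 1/67125 ≈ 1.4898e-5)
(j + C)/(-189082 - 345304) = (1/67125 + 296586)/(-189082 - 345304) = (19908335251/67125)/(-534386) = (19908335251/67125)*(-1/534386) = -19908335251/35870660250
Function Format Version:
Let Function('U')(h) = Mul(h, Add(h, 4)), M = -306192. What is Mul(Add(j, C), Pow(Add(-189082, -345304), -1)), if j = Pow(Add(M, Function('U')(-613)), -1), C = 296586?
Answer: Rational(-19908335251, 35870660250) ≈ -0.55500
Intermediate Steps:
Function('U')(h) = Mul(h, Add(4, h))
j = Rational(1, 67125) (j = Pow(Add(-306192, Mul(-613, Add(4, -613))), -1) = Pow(Add(-306192, Mul(-613, -609)), -1) = Pow(Add(-306192, 373317), -1) = Pow(67125, -1) = Rational(1, 67125) ≈ 1.4898e-5)
Mul(Add(j, C), Pow(Add(-189082, -345304), -1)) = Mul(Add(Rational(1, 67125), 296586), Pow(Add(-189082, -345304), -1)) = Mul(Rational(19908335251, 67125), Pow(-534386, -1)) = Mul(Rational(19908335251, 67125), Rational(-1, 534386)) = Rational(-19908335251, 35870660250)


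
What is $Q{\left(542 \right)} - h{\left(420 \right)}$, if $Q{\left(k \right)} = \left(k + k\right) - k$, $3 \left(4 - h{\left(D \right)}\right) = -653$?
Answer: $\frac{961}{3} \approx 320.33$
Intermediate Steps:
$h{\left(D \right)} = \frac{665}{3}$ ($h{\left(D \right)} = 4 - - \frac{653}{3} = 4 + \frac{653}{3} = \frac{665}{3}$)
$Q{\left(k \right)} = k$ ($Q{\left(k \right)} = 2 k - k = k$)
$Q{\left(542 \right)} - h{\left(420 \right)} = 542 - \frac{665}{3} = \frac{961}{3}$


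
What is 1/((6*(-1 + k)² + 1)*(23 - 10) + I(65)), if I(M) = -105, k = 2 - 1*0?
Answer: -1/14 ≈ -0.071429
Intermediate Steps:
k = 2 (k = 2 + 0 = 2)
1/((6*(-1 + k)² + 1)*(23 - 10) + I(65)) = 1/((6*(-1 + 2)² + 1)*(23 - 10) - 105) = 1/((6*1² + 1)*13 - 105) = 1/((6*1 + 1)*13 - 105) = 1/((6 + 1)*13 - 105) = 1/(7*13 - 105) = 1/(91 - 105) = 1/(-14) = -1/14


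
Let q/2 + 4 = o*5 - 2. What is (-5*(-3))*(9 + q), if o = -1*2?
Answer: -345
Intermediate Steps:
o = -2
q = -32 (q = -8 + 2*(-2*5 - 2) = -8 + 2*(-10 - 2) = -8 + 2*(-12) = -8 - 24 = -32)
(-5*(-3))*(9 + q) = (-5*(-3))*(9 - 32) = 15*(-23) = -345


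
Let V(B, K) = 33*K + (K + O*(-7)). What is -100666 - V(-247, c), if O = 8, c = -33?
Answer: -99488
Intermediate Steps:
V(B, K) = -56 + 34*K (V(B, K) = 33*K + (K + 8*(-7)) = 33*K + (K - 56) = 33*K + (-56 + K) = -56 + 34*K)
-100666 - V(-247, c) = -100666 - (-56 + 34*(-33)) = -100666 - (-56 - 1122) = -100666 - 1*(-1178) = -100666 + 1178 = -99488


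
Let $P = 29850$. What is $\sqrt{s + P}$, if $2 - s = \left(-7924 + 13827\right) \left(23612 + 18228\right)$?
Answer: $2 i \sqrt{61737917} \approx 15715.0 i$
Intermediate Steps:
$s = -246981518$ ($s = 2 - \left(-7924 + 13827\right) \left(23612 + 18228\right) = 2 - 5903 \cdot 41840 = 2 - 246981520 = -246981518$)
$\sqrt{s + P} = \sqrt{-246981518 + 29850} = \sqrt{-246951668} = 2 i \sqrt{61737917}$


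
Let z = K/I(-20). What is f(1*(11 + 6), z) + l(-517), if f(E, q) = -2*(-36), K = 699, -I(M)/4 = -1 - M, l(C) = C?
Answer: -445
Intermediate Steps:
I(M) = 4 + 4*M (I(M) = -4*(-1 - M) = 4 + 4*M)
z = -699/76 (z = 699/(4 + 4*(-20)) = 699/(4 - 80) = 699/(-76) = 699*(-1/76) = -699/76 ≈ -9.1974)
f(E, q) = 72
f(1*(11 + 6), z) + l(-517) = 72 - 517 = -445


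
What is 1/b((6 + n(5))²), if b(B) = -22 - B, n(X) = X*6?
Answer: -1/1318 ≈ -0.00075873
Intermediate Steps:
n(X) = 6*X
1/b((6 + n(5))²) = 1/(-22 - (6 + 6*5)²) = 1/(-22 - (6 + 30)²) = 1/(-22 - 1*36²) = 1/(-22 - 1*1296) = 1/(-22 - 1296) = 1/(-1318) = -1/1318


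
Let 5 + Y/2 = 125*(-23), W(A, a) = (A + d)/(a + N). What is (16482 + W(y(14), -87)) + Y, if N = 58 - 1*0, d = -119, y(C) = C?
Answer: 311043/29 ≈ 10726.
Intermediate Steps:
N = 58 (N = 58 + 0 = 58)
W(A, a) = (-119 + A)/(58 + a) (W(A, a) = (A - 119)/(a + 58) = (-119 + A)/(58 + a))
Y = -5760 (Y = -10 + 2*(125*(-23)) = -10 + 2*(-2875) = -10 - 5750 = -5760)
(16482 + W(y(14), -87)) + Y = (16482 + (-119 + 14)/(58 - 87)) - 5760 = (16482 - 105/(-29)) - 5760 = (16482 - 1/29*(-105)) - 5760 = (16482 + 105/29) - 5760 = 478083/29 - 5760 = 311043/29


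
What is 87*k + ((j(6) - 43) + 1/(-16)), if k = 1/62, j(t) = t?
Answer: -17687/496 ≈ -35.659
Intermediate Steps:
k = 1/62 ≈ 0.016129
87*k + ((j(6) - 43) + 1/(-16)) = 87*(1/62) + ((6 - 43) + 1/(-16)) = 87/62 + (-37 - 1/16) = 87/62 - 593/16 = -17687/496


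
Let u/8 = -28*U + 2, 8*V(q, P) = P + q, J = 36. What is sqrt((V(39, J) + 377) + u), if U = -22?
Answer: sqrt(85286)/4 ≈ 73.009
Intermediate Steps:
V(q, P) = P/8 + q/8 (V(q, P) = (P + q)/8 = P/8 + q/8)
u = 4944 (u = 8*(-28*(-22) + 2) = 8*(616 + 2) = 8*618 = 4944)
sqrt((V(39, J) + 377) + u) = sqrt((((1/8)*36 + (1/8)*39) + 377) + 4944) = sqrt(((9/2 + 39/8) + 377) + 4944) = sqrt((75/8 + 377) + 4944) = sqrt(3091/8 + 4944) = sqrt(42643/8) = sqrt(85286)/4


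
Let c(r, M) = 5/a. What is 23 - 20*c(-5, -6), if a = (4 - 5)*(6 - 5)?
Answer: 123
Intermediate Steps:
a = -1 (a = -1*1 = -1)
c(r, M) = -5 (c(r, M) = 5/(-1) = 5*(-1) = -5)
23 - 20*c(-5, -6) = 23 - 20*(-5) = 23 + 100 = 123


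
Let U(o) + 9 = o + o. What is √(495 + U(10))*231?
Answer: 231*√506 ≈ 5196.2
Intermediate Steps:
U(o) = -9 + 2*o (U(o) = -9 + (o + o) = -9 + 2*o)
√(495 + U(10))*231 = √(495 + (-9 + 2*10))*231 = √(495 + (-9 + 20))*231 = √(495 + 11)*231 = √506*231 = 231*√506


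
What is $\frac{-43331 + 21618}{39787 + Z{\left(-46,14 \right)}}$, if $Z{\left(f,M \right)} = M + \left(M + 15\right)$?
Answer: $- \frac{21713}{39830} \approx -0.54514$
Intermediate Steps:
$Z{\left(f,M \right)} = 15 + 2 M$ ($Z{\left(f,M \right)} = M + \left(15 + M\right) = 15 + 2 M$)
$\frac{-43331 + 21618}{39787 + Z{\left(-46,14 \right)}} = \frac{-43331 + 21618}{39787 + \left(15 + 2 \cdot 14\right)} = - \frac{21713}{39787 + \left(15 + 28\right)} = - \frac{21713}{39787 + 43} = - \frac{21713}{39830}$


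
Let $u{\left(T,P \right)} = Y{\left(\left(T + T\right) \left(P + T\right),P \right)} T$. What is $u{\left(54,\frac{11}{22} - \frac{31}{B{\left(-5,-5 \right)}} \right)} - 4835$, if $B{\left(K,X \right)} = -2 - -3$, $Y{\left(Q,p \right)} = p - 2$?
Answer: $-6590$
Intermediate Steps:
$Y{\left(Q,p \right)} = -2 + p$
$B{\left(K,X \right)} = 1$ ($B{\left(K,X \right)} = -2 + 3 = 1$)
$u{\left(T,P \right)} = T \left(-2 + P\right)$ ($u{\left(T,P \right)} = \left(-2 + P\right) T = T \left(-2 + P\right)$)
$u{\left(54,\frac{11}{22} - \frac{31}{B{\left(-5,-5 \right)}} \right)} - 4835 = 54 \left(-2 + \left(\frac{11}{22} - \frac{31}{1}\right)\right) - 4835 = 54 \left(-2 + \left(11 \cdot \frac{1}{22} - 31\right)\right) - 4835 = 54 \left(-2 + \left(\frac{1}{2} - 31\right)\right) - 4835 = 54 \left(-2 - \frac{61}{2}\right) - 4835 = 54 \left(- \frac{65}{2}\right) - 4835 = -1755 - 4835 = -6590$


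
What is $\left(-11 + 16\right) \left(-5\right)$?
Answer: $-25$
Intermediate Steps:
$\left(-11 + 16\right) \left(-5\right) = 5 \left(-5\right) = -25$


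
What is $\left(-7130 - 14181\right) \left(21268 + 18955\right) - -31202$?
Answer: $-857161151$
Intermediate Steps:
$\left(-7130 - 14181\right) \left(21268 + 18955\right) - -31202 = \left(-21311\right) 40223 + 31202 = -857192353 + 31202 = -857161151$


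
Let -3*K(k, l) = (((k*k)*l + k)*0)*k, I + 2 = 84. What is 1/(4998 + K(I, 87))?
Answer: 1/4998 ≈ 0.00020008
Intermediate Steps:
I = 82 (I = -2 + 84 = 82)
K(k, l) = 0 (K(k, l) = -((k*k)*l + k)*0*k/3 = -(k²*l + k)*0*k/3 = -(l*k² + k)*0*k/3 = -(k + l*k²)*0*k/3 = -0*k = -⅓*0 = 0)
1/(4998 + K(I, 87)) = 1/(4998 + 0) = 1/4998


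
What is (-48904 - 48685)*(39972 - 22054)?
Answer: -1748599702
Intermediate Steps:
(-48904 - 48685)*(39972 - 22054) = -97589*17918 = -1748599702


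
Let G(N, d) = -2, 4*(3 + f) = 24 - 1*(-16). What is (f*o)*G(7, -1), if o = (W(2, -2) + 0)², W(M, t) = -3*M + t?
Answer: -896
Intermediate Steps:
f = 7 (f = -3 + (24 - 1*(-16))/4 = -3 + (24 + 16)/4 = -3 + (¼)*40 = -3 + 10 = 7)
W(M, t) = t - 3*M
o = 64 (o = ((-2 - 3*2) + 0)² = ((-2 - 6) + 0)² = (-8 + 0)² = (-8)² = 64)
(f*o)*G(7, -1) = (7*64)*(-2) = 448*(-2) = -896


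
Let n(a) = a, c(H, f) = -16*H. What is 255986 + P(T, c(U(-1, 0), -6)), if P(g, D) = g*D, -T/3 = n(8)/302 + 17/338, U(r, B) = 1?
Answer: 6532600790/25519 ≈ 2.5599e+5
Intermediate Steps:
T = -11757/51038 (T = -3*(8/302 + 17/338) = -3*(8*(1/302) + 17*(1/338)) = -3*(4/151 + 17/338) = -3*3919/51038 = -11757/51038 ≈ -0.23036)
P(g, D) = D*g
255986 + P(T, c(U(-1, 0), -6)) = 255986 - 16*1*(-11757/51038) = 255986 - 16*(-11757/51038) = 255986 + 94056/25519 = 6532600790/25519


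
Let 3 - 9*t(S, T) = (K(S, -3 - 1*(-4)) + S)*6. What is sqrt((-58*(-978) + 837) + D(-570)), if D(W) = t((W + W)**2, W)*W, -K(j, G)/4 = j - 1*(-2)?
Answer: I*sqrt(1481489669) ≈ 38490.0*I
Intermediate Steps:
K(j, G) = -8 - 4*j (K(j, G) = -4*(j - 1*(-2)) = -4*(j + 2) = -4*(2 + j) = -8 - 4*j)
t(S, T) = 17/3 + 2*S (t(S, T) = 1/3 - ((-8 - 4*S) + S)*6/9 = 1/3 - (-8 - 3*S)*6/9 = 1/3 - (-48 - 18*S)/9 = 1/3 + (16/3 + 2*S) = 17/3 + 2*S)
D(W) = W*(17/3 + 8*W**2) (D(W) = (17/3 + 2*(W + W)**2)*W = (17/3 + 2*(2*W)**2)*W = (17/3 + 2*(4*W**2))*W = (17/3 + 8*W**2)*W = W*(17/3 + 8*W**2))
sqrt((-58*(-978) + 837) + D(-570)) = sqrt((-58*(-978) + 837) + (1/3)*(-570)*(17 + 24*(-570)**2)) = sqrt((56724 + 837) + (1/3)*(-570)*(17 + 24*324900)) = sqrt(57561 + (1/3)*(-570)*(17 + 7797600)) = sqrt(57561 + (1/3)*(-570)*7797617) = sqrt(57561 - 1481547230) = sqrt(-1481489669) = I*sqrt(1481489669)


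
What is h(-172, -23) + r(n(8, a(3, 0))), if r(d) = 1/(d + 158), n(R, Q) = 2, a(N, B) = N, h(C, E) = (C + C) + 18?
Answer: -52159/160 ≈ -325.99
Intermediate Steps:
h(C, E) = 18 + 2*C (h(C, E) = 2*C + 18 = 18 + 2*C)
r(d) = 1/(158 + d)
h(-172, -23) + r(n(8, a(3, 0))) = (18 + 2*(-172)) + 1/(158 + 2) = (18 - 344) + 1/160 = -326 + 1/160 = -52159/160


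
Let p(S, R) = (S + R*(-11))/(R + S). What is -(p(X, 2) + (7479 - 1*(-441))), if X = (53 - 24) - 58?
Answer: -71297/9 ≈ -7921.9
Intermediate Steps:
X = -29 (X = 29 - 58 = -29)
p(S, R) = (S - 11*R)/(R + S)
-(p(X, 2) + (7479 - 1*(-441))) = -((-29 - 11*2)/(2 - 29) + (7479 - 1*(-441))) = -((-29 - 22)/(-27) + (7479 + 441)) = -(-1/27*(-51) + 7920) = -(17/9 + 7920) = -1*71297/9 = -71297/9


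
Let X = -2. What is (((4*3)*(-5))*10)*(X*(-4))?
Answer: -4800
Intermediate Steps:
(((4*3)*(-5))*10)*(X*(-4)) = (((4*3)*(-5))*10)*(-2*(-4)) = ((12*(-5))*10)*8 = -60*10*8 = -600*8 = -4800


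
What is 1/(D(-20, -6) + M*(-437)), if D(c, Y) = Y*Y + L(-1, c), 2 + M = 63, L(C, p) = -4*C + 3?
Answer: -1/26614 ≈ -3.7574e-5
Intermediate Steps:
L(C, p) = 3 - 4*C
M = 61 (M = -2 + 63 = 61)
D(c, Y) = 7 + Y² (D(c, Y) = Y*Y + (3 - 4*(-1)) = Y² + (3 + 4) = Y² + 7 = 7 + Y²)
1/(D(-20, -6) + M*(-437)) = 1/((7 + (-6)²) + 61*(-437)) = 1/((7 + 36) - 26657) = 1/(43 - 26657) = 1/(-26614) = -1/26614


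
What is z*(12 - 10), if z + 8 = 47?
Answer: 78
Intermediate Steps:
z = 39 (z = -8 + 47 = 39)
z*(12 - 10) = 39*(12 - 10) = 39*2 = 78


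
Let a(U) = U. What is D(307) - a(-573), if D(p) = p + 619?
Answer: 1499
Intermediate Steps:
D(p) = 619 + p
D(307) - a(-573) = (619 + 307) - 1*(-573) = 926 + 573 = 1499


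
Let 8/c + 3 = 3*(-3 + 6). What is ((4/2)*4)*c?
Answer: 32/3 ≈ 10.667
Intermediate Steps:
c = 4/3 (c = 8/(-3 + 3*(-3 + 6)) = 8/(-3 + 3*3) = 8/(-3 + 9) = 8/6 = 8*(⅙) = 4/3 ≈ 1.3333)
((4/2)*4)*c = ((4/2)*4)*(4/3) = ((4*(½))*4)*(4/3) = (2*4)*(4/3) = 8*(4/3) = 32/3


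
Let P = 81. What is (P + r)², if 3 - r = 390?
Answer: 93636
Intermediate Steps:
r = -387 (r = 3 - 1*390 = 3 - 390 = -387)
(P + r)² = (81 - 387)² = (-306)² = 93636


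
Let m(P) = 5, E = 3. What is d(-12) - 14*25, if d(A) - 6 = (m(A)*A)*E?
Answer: -524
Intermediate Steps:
d(A) = 6 + 15*A (d(A) = 6 + (5*A)*3 = 6 + 15*A)
d(-12) - 14*25 = (6 + 15*(-12)) - 14*25 = (6 - 180) - 350 = -174 - 350 = -524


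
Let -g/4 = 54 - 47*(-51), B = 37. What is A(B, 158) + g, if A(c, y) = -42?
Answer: -9846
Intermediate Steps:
g = -9804 (g = -4*(54 - 47*(-51)) = -4*(54 + 2397) = -4*2451 = -9804)
A(B, 158) + g = -42 - 9804 = -9846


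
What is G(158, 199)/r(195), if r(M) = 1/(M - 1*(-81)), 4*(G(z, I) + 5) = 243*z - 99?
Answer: 2640975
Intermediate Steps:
G(z, I) = -119/4 + 243*z/4 (G(z, I) = -5 + (243*z - 99)/4 = -5 + (-99 + 243*z)/4 = -5 + (-99/4 + 243*z/4) = -119/4 + 243*z/4)
r(M) = 1/(81 + M) (r(M) = 1/(M + 81) = 1/(81 + M))
G(158, 199)/r(195) = (-119/4 + (243/4)*158)/(1/(81 + 195)) = (-119/4 + 19197/2)/(1/276) = 38275/(4*(1/276)) = (38275/4)*276 = 2640975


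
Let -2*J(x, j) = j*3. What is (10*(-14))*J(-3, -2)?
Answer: -420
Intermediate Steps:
J(x, j) = -3*j/2 (J(x, j) = -j*3/2 = -3*j/2)
(10*(-14))*J(-3, -2) = (10*(-14))*(-3/2*(-2)) = -140*3 = -420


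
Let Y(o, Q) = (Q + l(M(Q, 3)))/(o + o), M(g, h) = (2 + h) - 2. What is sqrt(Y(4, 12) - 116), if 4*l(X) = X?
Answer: I*sqrt(7322)/8 ≈ 10.696*I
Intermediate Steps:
M(g, h) = h
l(X) = X/4
Y(o, Q) = (3/4 + Q)/(2*o) (Y(o, Q) = (Q + (1/4)*3)/(o + o) = (Q + 3/4)/((2*o)) = (3/4 + Q)*(1/(2*o)) = (3/4 + Q)/(2*o))
sqrt(Y(4, 12) - 116) = sqrt((1/8)*(3 + 4*12)/4 - 116) = sqrt((1/8)*(1/4)*(3 + 48) - 116) = sqrt((1/8)*(1/4)*51 - 116) = sqrt(51/32 - 116) = sqrt(-3661/32) = I*sqrt(7322)/8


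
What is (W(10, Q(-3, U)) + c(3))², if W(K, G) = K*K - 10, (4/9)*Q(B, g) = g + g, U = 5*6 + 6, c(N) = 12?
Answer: 10404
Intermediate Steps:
U = 36 (U = 30 + 6 = 36)
Q(B, g) = 9*g/2 (Q(B, g) = 9*(g + g)/4 = 9*(2*g)/4 = 9*g/2)
W(K, G) = -10 + K² (W(K, G) = K² - 10 = -10 + K²)
(W(10, Q(-3, U)) + c(3))² = ((-10 + 10²) + 12)² = ((-10 + 100) + 12)² = (90 + 12)² = 102² = 10404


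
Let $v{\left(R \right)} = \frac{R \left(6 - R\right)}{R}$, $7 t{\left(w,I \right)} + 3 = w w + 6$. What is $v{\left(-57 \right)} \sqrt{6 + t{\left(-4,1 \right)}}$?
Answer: $9 \sqrt{427} \approx 185.98$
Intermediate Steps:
$t{\left(w,I \right)} = \frac{3}{7} + \frac{w^{2}}{7}$ ($t{\left(w,I \right)} = - \frac{3}{7} + \frac{w w + 6}{7} = - \frac{3}{7} + \frac{w^{2} + 6}{7} = - \frac{3}{7} + \frac{6 + w^{2}}{7} = - \frac{3}{7} + \left(\frac{6}{7} + \frac{w^{2}}{7}\right) = \frac{3}{7} + \frac{w^{2}}{7}$)
$v{\left(R \right)} = 6 - R$
$v{\left(-57 \right)} \sqrt{6 + t{\left(-4,1 \right)}} = \left(6 - -57\right) \sqrt{6 + \left(\frac{3}{7} + \frac{\left(-4\right)^{2}}{7}\right)} = \left(6 + 57\right) \sqrt{6 + \left(\frac{3}{7} + \frac{1}{7} \cdot 16\right)} = 63 \sqrt{6 + \left(\frac{3}{7} + \frac{16}{7}\right)} = 63 \sqrt{6 + \frac{19}{7}} = 63 \sqrt{\frac{61}{7}} = 63 \frac{\sqrt{427}}{7} = 9 \sqrt{427}$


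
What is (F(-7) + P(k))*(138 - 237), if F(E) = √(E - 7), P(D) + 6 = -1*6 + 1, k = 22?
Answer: 1089 - 99*I*√14 ≈ 1089.0 - 370.42*I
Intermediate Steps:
P(D) = -11 (P(D) = -6 + (-1*6 + 1) = -6 + (-6 + 1) = -6 - 5 = -11)
F(E) = √(-7 + E)
(F(-7) + P(k))*(138 - 237) = (√(-7 - 7) - 11)*(138 - 237) = (√(-14) - 11)*(-99) = (I*√14 - 11)*(-99) = (-11 + I*√14)*(-99) = 1089 - 99*I*√14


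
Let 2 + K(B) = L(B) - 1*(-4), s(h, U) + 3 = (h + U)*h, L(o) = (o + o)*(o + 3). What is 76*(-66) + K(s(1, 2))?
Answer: -5014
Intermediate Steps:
L(o) = 2*o*(3 + o) (L(o) = (2*o)*(3 + o) = 2*o*(3 + o))
s(h, U) = -3 + h*(U + h) (s(h, U) = -3 + (h + U)*h = -3 + (U + h)*h = -3 + h*(U + h))
K(B) = 2 + 2*B*(3 + B) (K(B) = -2 + (2*B*(3 + B) - 1*(-4)) = -2 + (2*B*(3 + B) + 4) = -2 + (4 + 2*B*(3 + B)) = 2 + 2*B*(3 + B))
76*(-66) + K(s(1, 2)) = 76*(-66) + (2 + 2*(-3 + 1**2 + 2*1)*(3 + (-3 + 1**2 + 2*1))) = -5016 + (2 + 2*(-3 + 1 + 2)*(3 + (-3 + 1 + 2))) = -5016 + (2 + 2*0*(3 + 0)) = -5016 + (2 + 2*0*3) = -5016 + (2 + 0) = -5016 + 2 = -5014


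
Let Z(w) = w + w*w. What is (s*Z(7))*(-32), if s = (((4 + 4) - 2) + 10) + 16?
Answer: -57344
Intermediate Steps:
Z(w) = w + w²
s = 32 (s = ((8 - 2) + 10) + 16 = (6 + 10) + 16 = 16 + 16 = 32)
(s*Z(7))*(-32) = (32*(7*(1 + 7)))*(-32) = (32*(7*8))*(-32) = (32*56)*(-32) = 1792*(-32) = -57344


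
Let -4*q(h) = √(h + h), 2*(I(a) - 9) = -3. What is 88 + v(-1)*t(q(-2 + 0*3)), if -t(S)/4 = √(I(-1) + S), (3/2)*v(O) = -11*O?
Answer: 88 - 44*√(30 - 2*I)/3 ≈ 7.6228 + 2.6763*I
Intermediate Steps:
I(a) = 15/2 (I(a) = 9 + (½)*(-3) = 9 - 3/2 = 15/2)
q(h) = -√2*√h/4 (q(h) = -√(h + h)/4 = -√2*√h/4)
v(O) = -22*O/3 (v(O) = 2*(-11*O)/3 = -22*O/3)
t(S) = -4*√(15/2 + S)
88 + v(-1)*t(q(-2 + 0*3)) = 88 + (-22/3*(-1))*(-2*√(30 + 4*(-√2*√(-2 + 0*3)/4))) = 88 + 22*(-2*√(30 + 4*(-√2*√(-2 + 0)/4)))/3 = 88 + 22*(-2*√(30 + 4*(-√2*√(-2)/4)))/3 = 88 + 22*(-2*√(30 + 4*(-√2*I*√2/4)))/3 = 88 + 22*(-2*√(30 + 4*(-I/2)))/3 = 88 + 22*(-2*√(30 - 2*I))/3 = 88 - 44*√(30 - 2*I)/3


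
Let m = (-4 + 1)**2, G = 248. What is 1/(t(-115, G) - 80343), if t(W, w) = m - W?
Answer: -1/80219 ≈ -1.2466e-5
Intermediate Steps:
m = 9 (m = (-3)**2 = 9)
t(W, w) = 9 - W
1/(t(-115, G) - 80343) = 1/((9 - 1*(-115)) - 80343) = 1/((9 + 115) - 80343) = 1/(124 - 80343) = 1/(-80219) = -1/80219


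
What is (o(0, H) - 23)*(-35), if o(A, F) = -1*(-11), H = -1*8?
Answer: 420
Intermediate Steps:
H = -8
o(A, F) = 11
(o(0, H) - 23)*(-35) = (11 - 23)*(-35) = -12*(-35) = 420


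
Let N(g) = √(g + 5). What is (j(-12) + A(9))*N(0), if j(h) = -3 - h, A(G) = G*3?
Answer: 36*√5 ≈ 80.498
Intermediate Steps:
A(G) = 3*G
N(g) = √(5 + g)
(j(-12) + A(9))*N(0) = ((-3 - 1*(-12)) + 3*9)*√(5 + 0) = ((-3 + 12) + 27)*√5 = (9 + 27)*√5 = 36*√5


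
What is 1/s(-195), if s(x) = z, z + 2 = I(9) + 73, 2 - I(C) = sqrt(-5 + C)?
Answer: 1/71 ≈ 0.014085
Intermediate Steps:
I(C) = 2 - sqrt(-5 + C)
z = 71 (z = -2 + ((2 - sqrt(-5 + 9)) + 73) = -2 + ((2 - sqrt(4)) + 73) = -2 + ((2 - 1*2) + 73) = -2 + ((2 - 2) + 73) = -2 + (0 + 73) = -2 + 73 = 71)
s(x) = 71
1/s(-195) = 1/71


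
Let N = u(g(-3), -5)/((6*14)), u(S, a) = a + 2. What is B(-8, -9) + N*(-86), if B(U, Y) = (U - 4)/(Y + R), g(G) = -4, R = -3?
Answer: 57/14 ≈ 4.0714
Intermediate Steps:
u(S, a) = 2 + a
B(U, Y) = (-4 + U)/(-3 + Y) (B(U, Y) = (U - 4)/(Y - 3) = (-4 + U)/(-3 + Y))
N = -1/28 (N = (2 - 5)/((6*14)) = -3/84 = -3*1/84 = -1/28 ≈ -0.035714)
B(-8, -9) + N*(-86) = (-4 - 8)/(-3 - 9) - 1/28*(-86) = -12/(-12) + 43/14 = -1/12*(-12) + 43/14 = 1 + 43/14 = 57/14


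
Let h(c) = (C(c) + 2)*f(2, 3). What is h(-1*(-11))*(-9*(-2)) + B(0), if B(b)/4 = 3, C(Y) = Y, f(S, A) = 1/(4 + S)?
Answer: 51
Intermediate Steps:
B(b) = 12 (B(b) = 4*3 = 12)
h(c) = ⅓ + c/6 (h(c) = (c + 2)/(4 + 2) = (2 + c)/6 = (2 + c)*(⅙) = ⅓ + c/6)
h(-1*(-11))*(-9*(-2)) + B(0) = (⅓ + (-1*(-11))/6)*(-9*(-2)) + 12 = (⅓ + (⅙)*11)*18 + 12 = (⅓ + 11/6)*18 + 12 = (13/6)*18 + 12 = 39 + 12 = 51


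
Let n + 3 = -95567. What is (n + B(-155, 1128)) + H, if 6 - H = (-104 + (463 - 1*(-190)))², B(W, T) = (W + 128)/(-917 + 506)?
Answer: -54384196/137 ≈ -3.9697e+5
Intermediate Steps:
n = -95570 (n = -3 - 95567 = -95570)
B(W, T) = -128/411 - W/411 (B(W, T) = (128 + W)/(-411) = (128 + W)*(-1/411) = -128/411 - W/411)
H = -301395 (H = 6 - (-104 + (463 - 1*(-190)))² = 6 - (-104 + (463 + 190))² = 6 - (-104 + 653)² = 6 - 1*549² = 6 - 1*301401 = 6 - 301401 = -301395)
(n + B(-155, 1128)) + H = (-95570 + (-128/411 - 1/411*(-155))) - 301395 = (-95570 + (-128/411 + 155/411)) - 301395 = (-95570 + 9/137) - 301395 = -13093081/137 - 301395 = -54384196/137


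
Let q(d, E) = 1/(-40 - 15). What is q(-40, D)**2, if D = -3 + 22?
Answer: 1/3025 ≈ 0.00033058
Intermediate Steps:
D = 19
q(d, E) = -1/55 (q(d, E) = 1/(-55) = -1/55)
q(-40, D)**2 = (-1/55)**2 = 1/3025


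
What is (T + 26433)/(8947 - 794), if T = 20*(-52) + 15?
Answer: 25408/8153 ≈ 3.1164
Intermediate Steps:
T = -1025 (T = -1040 + 15 = -1025)
(T + 26433)/(8947 - 794) = (-1025 + 26433)/(8947 - 794) = 25408/8153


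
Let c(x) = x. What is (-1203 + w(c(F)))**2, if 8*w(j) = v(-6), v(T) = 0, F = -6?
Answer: 1447209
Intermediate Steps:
w(j) = 0 (w(j) = (1/8)*0 = 0)
(-1203 + w(c(F)))**2 = (-1203 + 0)**2 = (-1203)**2 = 1447209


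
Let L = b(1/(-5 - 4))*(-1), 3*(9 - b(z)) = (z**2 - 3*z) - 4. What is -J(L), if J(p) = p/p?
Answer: -1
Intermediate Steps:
b(z) = 31/3 + z - z**2/3 (b(z) = 9 - ((z**2 - 3*z) - 4)/3 = 9 - (-4 + z**2 - 3*z)/3 = 9 + (4/3 + z - z**2/3) = 31/3 + z - z**2/3)
L = -2483/243 (L = (31/3 + 1/(-5 - 4) - 1/(3*(-5 - 4)**2))*(-1) = (31/3 + 1/(-9) - (1/(-9))**2/3)*(-1) = (31/3 - 1/9 - (-1/9)**2/3)*(-1) = (31/3 - 1/9 - 1/3*1/81)*(-1) = (31/3 - 1/9 - 1/243)*(-1) = (2483/243)*(-1) = -2483/243 ≈ -10.218)
J(p) = 1
-J(L) = -1*1 = -1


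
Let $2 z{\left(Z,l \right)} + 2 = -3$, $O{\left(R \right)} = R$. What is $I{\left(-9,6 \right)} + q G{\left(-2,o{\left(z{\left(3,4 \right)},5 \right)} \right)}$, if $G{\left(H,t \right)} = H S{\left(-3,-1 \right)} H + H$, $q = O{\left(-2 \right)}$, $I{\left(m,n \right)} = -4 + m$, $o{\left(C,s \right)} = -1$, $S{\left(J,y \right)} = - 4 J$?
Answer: $-105$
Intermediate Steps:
$z{\left(Z,l \right)} = - \frac{5}{2}$ ($z{\left(Z,l \right)} = -1 + \frac{1}{2} \left(-3\right) = -1 - \frac{3}{2} = - \frac{5}{2}$)
$q = -2$
$G{\left(H,t \right)} = H + 12 H^{2}$ ($G{\left(H,t \right)} = H \left(\left(-4\right) \left(-3\right)\right) H + H = H 12 H + H = 12 H H + H = 12 H^{2} + H = H + 12 H^{2}$)
$I{\left(-9,6 \right)} + q G{\left(-2,o{\left(z{\left(3,4 \right)},5 \right)} \right)} = \left(-4 - 9\right) - 2 \left(- 2 \left(1 + 12 \left(-2\right)\right)\right) = -13 - 2 \left(- 2 \left(1 - 24\right)\right) = -13 - 2 \left(\left(-2\right) \left(-23\right)\right) = -13 - 92 = -105$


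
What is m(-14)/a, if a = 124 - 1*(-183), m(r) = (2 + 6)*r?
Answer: -112/307 ≈ -0.36482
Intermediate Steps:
m(r) = 8*r
a = 307 (a = 124 + 183 = 307)
m(-14)/a = (8*(-14))/307 = -112*1/307 = -112/307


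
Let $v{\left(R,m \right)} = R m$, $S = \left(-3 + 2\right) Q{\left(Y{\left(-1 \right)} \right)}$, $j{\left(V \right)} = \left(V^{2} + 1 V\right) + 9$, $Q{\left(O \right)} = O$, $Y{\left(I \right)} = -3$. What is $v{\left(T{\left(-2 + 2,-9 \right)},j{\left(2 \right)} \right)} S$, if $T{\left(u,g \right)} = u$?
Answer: $0$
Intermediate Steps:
$j{\left(V \right)} = 9 + V + V^{2}$ ($j{\left(V \right)} = \left(V^{2} + V\right) + 9 = \left(V + V^{2}\right) + 9 = 9 + V + V^{2}$)
$S = 3$ ($S = \left(-3 + 2\right) \left(-3\right) = \left(-1\right) \left(-3\right) = 3$)
$v{\left(T{\left(-2 + 2,-9 \right)},j{\left(2 \right)} \right)} S = \left(-2 + 2\right) \left(9 + 2 + 2^{2}\right) 3 = 0 \left(9 + 2 + 4\right) 3 = 0 \cdot 15 \cdot 3 = 0 \cdot 3 = 0$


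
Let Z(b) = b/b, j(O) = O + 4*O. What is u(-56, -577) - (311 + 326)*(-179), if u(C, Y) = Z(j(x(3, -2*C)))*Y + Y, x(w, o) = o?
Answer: 112869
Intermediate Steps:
j(O) = 5*O
Z(b) = 1
u(C, Y) = 2*Y (u(C, Y) = 1*Y + Y = Y + Y = 2*Y)
u(-56, -577) - (311 + 326)*(-179) = 2*(-577) - (311 + 326)*(-179) = -1154 - 637*(-179) = -1154 - 1*(-114023) = -1154 + 114023 = 112869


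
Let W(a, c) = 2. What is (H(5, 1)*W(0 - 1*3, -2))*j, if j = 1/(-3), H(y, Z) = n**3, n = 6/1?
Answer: -144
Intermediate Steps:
n = 6 (n = 6*1 = 6)
H(y, Z) = 216 (H(y, Z) = 6**3 = 216)
j = -1/3 ≈ -0.33333
(H(5, 1)*W(0 - 1*3, -2))*j = (216*2)*(-1/3) = 432*(-1/3) = -144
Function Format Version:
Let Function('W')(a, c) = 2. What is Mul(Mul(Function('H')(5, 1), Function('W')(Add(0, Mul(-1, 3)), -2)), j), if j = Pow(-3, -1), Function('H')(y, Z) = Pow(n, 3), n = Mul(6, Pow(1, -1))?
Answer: -144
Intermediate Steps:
n = 6 (n = Mul(6, 1) = 6)
Function('H')(y, Z) = 216 (Function('H')(y, Z) = Pow(6, 3) = 216)
j = Rational(-1, 3) ≈ -0.33333
Mul(Mul(Function('H')(5, 1), Function('W')(Add(0, Mul(-1, 3)), -2)), j) = Mul(Mul(216, 2), Rational(-1, 3)) = Mul(432, Rational(-1, 3)) = -144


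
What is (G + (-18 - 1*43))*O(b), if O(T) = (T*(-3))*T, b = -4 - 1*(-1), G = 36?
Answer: 675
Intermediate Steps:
b = -3 (b = -4 + 1 = -3)
O(T) = -3*T**2 (O(T) = (-3*T)*T = -3*T**2)
(G + (-18 - 1*43))*O(b) = (36 + (-18 - 1*43))*(-3*(-3)**2) = (36 + (-18 - 43))*(-3*9) = (36 - 61)*(-27) = -25*(-27) = 675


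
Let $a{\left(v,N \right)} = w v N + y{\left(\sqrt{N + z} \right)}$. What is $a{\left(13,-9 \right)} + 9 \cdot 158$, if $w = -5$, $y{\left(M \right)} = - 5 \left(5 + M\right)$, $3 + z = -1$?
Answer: $1982 - 5 i \sqrt{13} \approx 1982.0 - 18.028 i$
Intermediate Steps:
$z = -4$ ($z = -3 - 1 = -4$)
$y{\left(M \right)} = -25 - 5 M$
$a{\left(v,N \right)} = -25 - 5 \sqrt{-4 + N} - 5 N v$ ($a{\left(v,N \right)} = - 5 v N - \left(25 + 5 \sqrt{N - 4}\right) = - 5 N v - \left(25 + 5 \sqrt{-4 + N}\right) = -25 - 5 \sqrt{-4 + N} - 5 N v$)
$a{\left(13,-9 \right)} + 9 \cdot 158 = \left(-25 - 5 \sqrt{-4 - 9} - \left(-45\right) 13\right) + 9 \cdot 158 = \left(-25 - 5 \sqrt{-13} + 585\right) + 1422 = \left(-25 - 5 i \sqrt{13} + 585\right) + 1422 = \left(560 - 5 i \sqrt{13}\right) + 1422 = 1982 - 5 i \sqrt{13}$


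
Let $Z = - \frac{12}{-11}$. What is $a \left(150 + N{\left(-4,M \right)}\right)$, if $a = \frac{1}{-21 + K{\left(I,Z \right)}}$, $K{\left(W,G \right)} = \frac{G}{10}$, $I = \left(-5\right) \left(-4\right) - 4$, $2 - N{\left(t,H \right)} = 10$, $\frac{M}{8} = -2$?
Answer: $- \frac{7810}{1149} \approx -6.7972$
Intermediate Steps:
$M = -16$ ($M = 8 \left(-2\right) = -16$)
$N{\left(t,H \right)} = -8$ ($N{\left(t,H \right)} = 2 - 10 = -8$)
$Z = \frac{12}{11}$ ($Z = \left(-12\right) \left(- \frac{1}{11}\right) = \frac{12}{11} \approx 1.0909$)
$I = 16$ ($I = 20 - 4 = 16$)
$K{\left(W,G \right)} = \frac{G}{10}$ ($K{\left(W,G \right)} = G \frac{1}{10} = \frac{G}{10}$)
$a = - \frac{55}{1149}$ ($a = \frac{1}{-21 + \frac{1}{10} \cdot \frac{12}{11}} = \frac{1}{-21 + \frac{6}{55}} = \frac{1}{- \frac{1149}{55}} = - \frac{55}{1149} \approx -0.047868$)
$a \left(150 + N{\left(-4,M \right)}\right) = - \frac{55 \left(150 - 8\right)}{1149} = \left(- \frac{55}{1149}\right) 142 = - \frac{7810}{1149}$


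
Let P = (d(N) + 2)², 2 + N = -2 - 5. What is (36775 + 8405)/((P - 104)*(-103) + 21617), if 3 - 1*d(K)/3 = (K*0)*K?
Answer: 7530/3311 ≈ 2.2742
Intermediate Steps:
N = -9 (N = -2 + (-2 - 5) = -2 - 7 = -9)
d(K) = 9 (d(K) = 9 - 3*K*0*K = 9 - 0*K = 9 - 3*0 = 9 + 0 = 9)
P = 121 (P = (9 + 2)² = 11² = 121)
(36775 + 8405)/((P - 104)*(-103) + 21617) = (36775 + 8405)/((121 - 104)*(-103) + 21617) = 45180/(17*(-103) + 21617) = 45180/(-1751 + 21617) = 45180/19866 = 45180*(1/19866) = 7530/3311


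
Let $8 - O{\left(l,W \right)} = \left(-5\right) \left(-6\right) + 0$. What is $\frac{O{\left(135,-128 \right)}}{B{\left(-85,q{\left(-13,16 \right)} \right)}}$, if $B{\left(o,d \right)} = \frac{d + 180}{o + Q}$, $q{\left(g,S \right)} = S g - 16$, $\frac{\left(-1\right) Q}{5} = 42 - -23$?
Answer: $-205$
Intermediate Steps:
$Q = -325$ ($Q = - 5 \left(42 - -23\right) = - 5 \left(42 + 23\right) = \left(-5\right) 65 = -325$)
$q{\left(g,S \right)} = -16 + S g$
$O{\left(l,W \right)} = -22$ ($O{\left(l,W \right)} = 8 - \left(\left(-5\right) \left(-6\right) + 0\right) = 8 - \left(30 + 0\right) = 8 - 30 = -22$)
$B{\left(o,d \right)} = \frac{180 + d}{-325 + o}$ ($B{\left(o,d \right)} = \frac{d + 180}{o - 325} = \frac{180 + d}{-325 + o}$)
$\frac{O{\left(135,-128 \right)}}{B{\left(-85,q{\left(-13,16 \right)} \right)}} = - \frac{22}{\frac{1}{-325 - 85} \left(180 + \left(-16 + 16 \left(-13\right)\right)\right)} = - \frac{22}{\frac{1}{-410} \left(180 - 224\right)} = - \frac{22}{\left(- \frac{1}{410}\right) \left(180 - 224\right)} = - \frac{22}{\left(- \frac{1}{410}\right) \left(-44\right)} = - \frac{22}{\frac{22}{205}} = \left(-22\right) \frac{205}{22} = -205$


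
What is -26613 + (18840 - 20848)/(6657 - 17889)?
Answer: -37364401/1404 ≈ -26613.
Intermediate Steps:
-26613 + (18840 - 20848)/(6657 - 17889) = -26613 - 2008/(-11232) = -26613 - 2008*(-1/11232) = -26613 + 251/1404 = -37364401/1404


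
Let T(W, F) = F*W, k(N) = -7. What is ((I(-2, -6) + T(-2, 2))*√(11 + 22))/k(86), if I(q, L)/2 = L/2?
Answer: 10*√33/7 ≈ 8.2065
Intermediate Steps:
I(q, L) = L (I(q, L) = 2*(L/2) = L)
((I(-2, -6) + T(-2, 2))*√(11 + 22))/k(86) = ((-6 + 2*(-2))*√(11 + 22))/(-7) = ((-6 - 4)*√33)*(-⅐) = -10*√33*(-⅐) = 10*√33/7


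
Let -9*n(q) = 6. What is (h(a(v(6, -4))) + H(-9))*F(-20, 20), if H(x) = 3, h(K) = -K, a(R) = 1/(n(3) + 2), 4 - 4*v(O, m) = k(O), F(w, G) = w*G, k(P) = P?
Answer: -900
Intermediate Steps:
F(w, G) = G*w
n(q) = -⅔ (n(q) = -⅑*6 = -⅔)
v(O, m) = 1 - O/4
a(R) = ¾ (a(R) = 1/(-⅔ + 2) = 1/(4/3) = ¾)
(h(a(v(6, -4))) + H(-9))*F(-20, 20) = (-1*¾ + 3)*(20*(-20)) = (-¾ + 3)*(-400) = (9/4)*(-400) = -900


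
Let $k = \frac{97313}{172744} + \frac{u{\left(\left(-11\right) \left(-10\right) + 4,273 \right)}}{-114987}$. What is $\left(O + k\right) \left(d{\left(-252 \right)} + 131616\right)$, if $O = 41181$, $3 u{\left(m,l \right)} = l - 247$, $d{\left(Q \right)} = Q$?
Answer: $\frac{8954671567530595897}{1655276194} \approx 5.4098 \cdot 10^{9}$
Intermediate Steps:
$u{\left(m,l \right)} = - \frac{247}{3} + \frac{l}{3}$ ($u{\left(m,l \right)} = \frac{l - 247}{3} = \frac{-247 + l}{3} = - \frac{247}{3} + \frac{l}{3}$)
$k = \frac{33564698449}{59589942984}$ ($k = \frac{97313}{172744} + \frac{- \frac{247}{3} + \frac{1}{3} \cdot 273}{-114987} = 97313 \cdot \frac{1}{172744} + \left(- \frac{247}{3} + 91\right) \left(- \frac{1}{114987}\right) = \frac{97313}{172744} + \frac{26}{3} \left(- \frac{1}{114987}\right) = \frac{97313}{172744} - \frac{26}{344961} = \frac{33564698449}{59589942984} \approx 0.56326$)
$\left(O + k\right) \left(d{\left(-252 \right)} + 131616\right) = \left(41181 + \frac{33564698449}{59589942984}\right) \left(-252 + 131616\right) = \frac{2454007006722553}{59589942984} \cdot 131364 = \frac{8954671567530595897}{1655276194}$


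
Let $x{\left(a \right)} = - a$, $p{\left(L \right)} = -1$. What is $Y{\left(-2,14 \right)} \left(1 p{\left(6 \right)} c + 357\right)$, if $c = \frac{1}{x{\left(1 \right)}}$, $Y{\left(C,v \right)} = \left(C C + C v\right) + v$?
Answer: $-3580$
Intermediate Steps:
$Y{\left(C,v \right)} = v + C^{2} + C v$ ($Y{\left(C,v \right)} = \left(C^{2} + C v\right) + v = v + C^{2} + C v$)
$c = -1$ ($c = \frac{1}{\left(-1\right) 1} = \frac{1}{-1} = -1$)
$Y{\left(-2,14 \right)} \left(1 p{\left(6 \right)} c + 357\right) = \left(14 + \left(-2\right)^{2} - 28\right) \left(1 \left(-1\right) \left(-1\right) + 357\right) = \left(14 + 4 - 28\right) \left(\left(-1\right) \left(-1\right) + 357\right) = - 10 \left(1 + 357\right) = \left(-10\right) 358 = -3580$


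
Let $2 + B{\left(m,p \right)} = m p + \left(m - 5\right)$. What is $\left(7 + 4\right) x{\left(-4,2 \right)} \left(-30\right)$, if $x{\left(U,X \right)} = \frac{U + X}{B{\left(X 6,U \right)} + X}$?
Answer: $- \frac{660}{41} \approx -16.098$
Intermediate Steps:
$B{\left(m,p \right)} = -7 + m + m p$ ($B{\left(m,p \right)} = -2 + \left(m p + \left(m - 5\right)\right) = -2 + \left(m p + \left(-5 + m\right)\right) = -2 + \left(-5 + m + m p\right) = -7 + m + m p$)
$x{\left(U,X \right)} = \frac{U + X}{-7 + 7 X + 6 U X}$ ($x{\left(U,X \right)} = \frac{U + X}{\left(-7 + X 6 + X 6 U\right) + X} = \frac{U + X}{\left(-7 + 6 X + 6 X U\right) + X} = \frac{U + X}{\left(-7 + 6 X + 6 U X\right) + X} = \frac{U + X}{-7 + 7 X + 6 U X}$)
$\left(7 + 4\right) x{\left(-4,2 \right)} \left(-30\right) = \left(7 + 4\right) \frac{-4 + 2}{-7 + 7 \cdot 2 + 6 \left(-4\right) 2} \left(-30\right) = 11 \frac{1}{-7 + 14 - 48} \left(-2\right) \left(-30\right) = 11 \frac{1}{-41} \left(-2\right) \left(-30\right) = 11 \left(\left(- \frac{1}{41}\right) \left(-2\right)\right) \left(-30\right) = 11 \cdot \frac{2}{41} \left(-30\right) = \frac{22}{41} \left(-30\right) = - \frac{660}{41}$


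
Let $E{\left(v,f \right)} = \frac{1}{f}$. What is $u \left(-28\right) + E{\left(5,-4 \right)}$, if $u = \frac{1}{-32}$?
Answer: $\frac{5}{8} \approx 0.625$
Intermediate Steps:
$u = - \frac{1}{32} \approx -0.03125$
$u \left(-28\right) + E{\left(5,-4 \right)} = \left(- \frac{1}{32}\right) \left(-28\right) + \frac{1}{-4} = \frac{7}{8} - \frac{1}{4} = \frac{5}{8}$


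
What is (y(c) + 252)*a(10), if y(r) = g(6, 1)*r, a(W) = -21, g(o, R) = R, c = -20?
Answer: -4872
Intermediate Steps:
y(r) = r (y(r) = 1*r = r)
(y(c) + 252)*a(10) = (-20 + 252)*(-21) = 232*(-21) = -4872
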